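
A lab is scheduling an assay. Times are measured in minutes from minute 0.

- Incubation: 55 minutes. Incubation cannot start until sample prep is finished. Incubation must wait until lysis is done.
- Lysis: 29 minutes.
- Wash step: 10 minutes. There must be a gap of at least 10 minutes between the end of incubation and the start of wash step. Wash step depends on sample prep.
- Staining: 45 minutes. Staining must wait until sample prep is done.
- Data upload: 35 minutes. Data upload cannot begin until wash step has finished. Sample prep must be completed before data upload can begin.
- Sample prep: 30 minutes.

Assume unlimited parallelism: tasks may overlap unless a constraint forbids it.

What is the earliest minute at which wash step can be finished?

Nothing blocks lysis, so it runs from minute 0 to minute 29.
Nothing blocks sample prep, so it runs from minute 0 to minute 30.
Incubation has to wait for sample prep (finishes minute 30); lysis (finishes minute 29). The latest of these is minute 30, so incubation runs minute 30 to 30 + 55 = minute 85.
Wash step needs all of incubation (finishes minute 85, plus 10-minute gap → minute 95); sample prep (finishes minute 30). That puts its earliest start at minute 95; it finishes at 95 + 10 = minute 105.

105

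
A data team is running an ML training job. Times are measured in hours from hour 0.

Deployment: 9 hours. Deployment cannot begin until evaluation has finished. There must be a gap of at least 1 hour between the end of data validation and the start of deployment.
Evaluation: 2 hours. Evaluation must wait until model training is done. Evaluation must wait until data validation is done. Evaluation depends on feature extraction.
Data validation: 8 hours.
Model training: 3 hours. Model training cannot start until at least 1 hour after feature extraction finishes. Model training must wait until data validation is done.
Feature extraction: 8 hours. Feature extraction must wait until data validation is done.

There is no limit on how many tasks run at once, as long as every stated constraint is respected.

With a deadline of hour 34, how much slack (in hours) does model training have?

3

Nothing blocks data validation, so it runs from hour 0 to hour 8.
Feature extraction waits on data validation (finishes hour 8), so it starts at hour 8 and finishes at 8 + 8 = hour 16.
Model training has to wait for feature extraction (finishes hour 16, plus 1-hour gap → hour 17); data validation (finishes hour 8). The latest of these is hour 17, so model training runs hour 17 to 17 + 3 = hour 20.

Working backward from the deadline:
Deployment has no dependents, so it just needs to finish by hour 34. Starting by 34 − 9 = hour 25 achieves that.
Evaluation has to be done before deployment (must start by hour 25). That means finishing by hour 25, i.e. starting by 25 − 2 = hour 23.
Since evaluation (must start by hour 23) depends on it, model training must finish by hour 23. Backing off its 3-hour duration gives a latest start of hour 20.
So model training can start as early as hour 17 and as late as hour 20, giving 20 − 17 = 3 hours of slack.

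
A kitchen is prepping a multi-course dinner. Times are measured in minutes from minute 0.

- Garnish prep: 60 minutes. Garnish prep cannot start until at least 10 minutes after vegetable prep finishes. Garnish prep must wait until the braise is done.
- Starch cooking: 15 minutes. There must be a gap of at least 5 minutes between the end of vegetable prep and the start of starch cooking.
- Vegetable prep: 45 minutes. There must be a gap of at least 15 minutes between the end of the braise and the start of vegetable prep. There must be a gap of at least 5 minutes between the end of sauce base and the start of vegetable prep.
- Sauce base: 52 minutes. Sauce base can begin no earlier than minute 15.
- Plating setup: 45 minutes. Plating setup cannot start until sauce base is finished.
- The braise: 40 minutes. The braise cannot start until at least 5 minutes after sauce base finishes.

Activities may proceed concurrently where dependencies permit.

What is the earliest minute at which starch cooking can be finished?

Sauce base waits on its own release at minute 15, so it starts at minute 15 and finishes at 15 + 52 = minute 67.
The braise waits on sauce base (finishes minute 67, plus 5-minute gap → minute 72), so it starts at minute 72 and finishes at 72 + 40 = minute 112.
Vegetable prep cannot start until the braise (finishes minute 112, plus 15-minute gap → minute 127); sauce base (finishes minute 67, plus 5-minute gap → minute 72). The controlling bound is minute 127, so vegetable prep finishes at 127 + 45 = minute 172.
Starch cooking waits on vegetable prep (finishes minute 172, plus 5-minute gap → minute 177), so it starts at minute 177 and finishes at 177 + 15 = minute 192.

192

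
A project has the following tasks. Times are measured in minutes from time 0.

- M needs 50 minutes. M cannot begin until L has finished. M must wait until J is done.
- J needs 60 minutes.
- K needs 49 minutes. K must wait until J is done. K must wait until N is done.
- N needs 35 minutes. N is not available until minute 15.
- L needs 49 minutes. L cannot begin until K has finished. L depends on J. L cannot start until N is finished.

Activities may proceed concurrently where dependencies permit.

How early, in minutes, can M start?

N cannot begin until its own release at minute 15. It runs from minute 15 to 15 + 35 = minute 50.
J has no prerequisites, so it starts at minute 0 and finishes at minute 60.
K needs all of J (finishes minute 60); N (finishes minute 50). That puts its earliest start at minute 60; it finishes at 60 + 49 = minute 109.
For L: K (finishes minute 109); J (finishes minute 60); N (finishes minute 50). Taking the maximum gives a start of minute 109, and it finishes at 109 + 49 = minute 158.
M waits on L (finishes minute 158); J (finishes minute 60). The latest of these is minute 158, which is the earliest M can start.

158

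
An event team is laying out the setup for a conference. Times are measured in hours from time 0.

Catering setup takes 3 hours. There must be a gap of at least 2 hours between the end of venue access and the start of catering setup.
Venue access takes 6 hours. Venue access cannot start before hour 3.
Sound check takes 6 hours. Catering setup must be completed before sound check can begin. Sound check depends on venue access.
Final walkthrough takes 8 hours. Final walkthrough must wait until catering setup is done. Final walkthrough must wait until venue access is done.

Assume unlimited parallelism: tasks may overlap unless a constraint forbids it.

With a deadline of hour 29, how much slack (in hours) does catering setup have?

Venue access waits on its own release at hour 3, so it starts at hour 3 and finishes at 3 + 6 = hour 9.
After venue access (finishes hour 9, plus 2-hour gap → hour 11), catering setup can start at hour 11 and finishes at hour 14.

Working backward from the deadline:
To finish by hour 29, sound check (duration 6) must start no later than hour 23.
Final walkthrough must finish by hour 29; it takes 8 hours, so it must start by 29 − 8 = hour 21.
Catering setup feeds sound check (must start by hour 23); final walkthrough (must start by hour 21). Taking the minimum, catering setup must finish by hour 21 and start by 21 − 3 = hour 18.
So catering setup can start as early as hour 11 and as late as hour 18, giving 18 − 11 = 7 hours of slack.

7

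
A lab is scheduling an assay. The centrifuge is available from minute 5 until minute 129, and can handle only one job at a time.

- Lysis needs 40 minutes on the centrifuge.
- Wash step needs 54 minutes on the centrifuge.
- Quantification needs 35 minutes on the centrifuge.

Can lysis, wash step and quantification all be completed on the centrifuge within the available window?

No

The centrifuge window is 129 − 5 = 124 minutes.
Running back to back, the jobs need 40 + 54 + 35 = 129 minutes on the centrifuge.
Since 129 > 124, they cannot all fit.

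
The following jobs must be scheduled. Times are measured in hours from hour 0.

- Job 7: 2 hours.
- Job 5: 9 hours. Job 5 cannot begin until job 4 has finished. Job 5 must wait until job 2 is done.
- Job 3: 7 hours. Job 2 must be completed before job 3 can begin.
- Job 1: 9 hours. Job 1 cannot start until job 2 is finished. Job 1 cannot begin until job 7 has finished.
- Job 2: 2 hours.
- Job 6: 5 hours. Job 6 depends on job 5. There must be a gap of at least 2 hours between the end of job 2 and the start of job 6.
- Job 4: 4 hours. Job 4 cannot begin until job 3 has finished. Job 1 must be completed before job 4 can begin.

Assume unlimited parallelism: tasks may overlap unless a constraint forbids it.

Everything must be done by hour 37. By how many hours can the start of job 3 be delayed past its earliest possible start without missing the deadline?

Nothing blocks job 2, so it runs from hour 0 to hour 2.
Job 3 waits on job 2 (finishes hour 2), so it starts at hour 2 and finishes at 2 + 7 = hour 9.

Working backward from the deadline:
Job 6 has no dependents, so it just needs to finish by hour 37. Starting by 37 − 5 = hour 32 achieves that.
Job 5 must finish before job 6 (must start by hour 32). With a 9-hour duration, job 5 must start by 32 − 9 = hour 23.
Job 4 feeds into job 5 (must start by hour 23); so job 4 must finish by hour 23 and therefore start by hour 19.
Job 3 feeds into job 4 (must start by hour 19); so job 3 must finish by hour 19 and therefore start by hour 12.
So job 3 can start as early as hour 2 and as late as hour 12, giving 12 − 2 = 10 hours of slack.

10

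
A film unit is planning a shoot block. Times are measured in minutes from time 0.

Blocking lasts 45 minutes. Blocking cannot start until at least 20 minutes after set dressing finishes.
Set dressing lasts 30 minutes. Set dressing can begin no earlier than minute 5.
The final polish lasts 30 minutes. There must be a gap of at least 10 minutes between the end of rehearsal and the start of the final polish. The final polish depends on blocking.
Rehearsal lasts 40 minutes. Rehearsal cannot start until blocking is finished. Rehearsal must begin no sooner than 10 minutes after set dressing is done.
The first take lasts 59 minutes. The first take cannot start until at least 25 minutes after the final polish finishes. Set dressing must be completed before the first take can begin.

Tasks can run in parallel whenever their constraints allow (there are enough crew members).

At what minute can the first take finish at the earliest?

264

Set dressing cannot begin until its own release at minute 5. It runs from minute 5 to 5 + 30 = minute 35.
Blocking waits on set dressing (finishes minute 35, plus 20-minute gap → minute 55), so it starts at minute 55 and finishes at 55 + 45 = minute 100.
Rehearsal has to wait for blocking (finishes minute 100); set dressing (finishes minute 35, plus 10-minute gap → minute 45). The latest of these is minute 100, so rehearsal runs minute 100 to 100 + 40 = minute 140.
The final polish needs all of rehearsal (finishes minute 140, plus 10-minute gap → minute 150); blocking (finishes minute 100). That puts its earliest start at minute 150; it finishes at 150 + 30 = minute 180.
The first take cannot start until the final polish (finishes minute 180, plus 25-minute gap → minute 205); set dressing (finishes minute 35). The controlling bound is minute 205, so the first take finishes at 205 + 59 = minute 264.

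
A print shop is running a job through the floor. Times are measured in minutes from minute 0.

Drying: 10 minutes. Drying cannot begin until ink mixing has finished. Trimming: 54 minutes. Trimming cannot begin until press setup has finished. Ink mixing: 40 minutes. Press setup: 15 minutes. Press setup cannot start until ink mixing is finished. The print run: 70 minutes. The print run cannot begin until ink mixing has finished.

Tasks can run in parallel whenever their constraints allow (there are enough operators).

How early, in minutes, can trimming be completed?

109

Nothing blocks ink mixing, so it runs from minute 0 to minute 40.
Press setup waits on ink mixing (finishes minute 40), so it starts at minute 40 and finishes at 40 + 15 = minute 55.
After press setup (finishes minute 55), trimming can start at minute 55 and finishes at minute 109.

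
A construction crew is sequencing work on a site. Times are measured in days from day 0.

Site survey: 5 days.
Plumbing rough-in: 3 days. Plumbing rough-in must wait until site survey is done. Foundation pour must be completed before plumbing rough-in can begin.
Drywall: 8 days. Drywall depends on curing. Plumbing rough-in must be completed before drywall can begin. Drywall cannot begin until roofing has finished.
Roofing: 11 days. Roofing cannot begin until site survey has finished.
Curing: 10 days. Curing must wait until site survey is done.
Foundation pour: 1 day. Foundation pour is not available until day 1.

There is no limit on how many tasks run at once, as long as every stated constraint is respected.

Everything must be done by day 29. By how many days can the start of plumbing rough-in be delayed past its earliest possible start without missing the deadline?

13

After its own release at day 1, foundation pour can start at day 1 and finishes at day 2.
Nothing blocks site survey, so it runs from day 0 to day 5.
For plumbing rough-in: site survey (finishes day 5); foundation pour (finishes day 2). Taking the maximum gives a start of day 5, and it finishes at 5 + 3 = day 8.

Working backward from the deadline:
To finish by day 29, drywall (duration 8) must start no later than day 21.
Plumbing rough-in must finish before drywall (must start by day 21). With a 3-day duration, plumbing rough-in must start by 21 − 3 = day 18.
So plumbing rough-in can start as early as day 5 and as late as day 18, giving 18 − 5 = 13 days of slack.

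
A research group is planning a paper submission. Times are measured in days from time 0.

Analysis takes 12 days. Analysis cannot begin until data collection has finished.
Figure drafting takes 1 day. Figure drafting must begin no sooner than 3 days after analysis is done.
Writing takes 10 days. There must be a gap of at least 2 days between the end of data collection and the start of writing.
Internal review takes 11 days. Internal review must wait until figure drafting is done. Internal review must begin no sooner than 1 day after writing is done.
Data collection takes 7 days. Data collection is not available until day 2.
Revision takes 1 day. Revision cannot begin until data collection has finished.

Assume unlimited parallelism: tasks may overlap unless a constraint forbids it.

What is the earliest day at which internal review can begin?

Data collection waits on its own release at day 2, so it starts at day 2 and finishes at 2 + 7 = day 9.
Writing waits on data collection (finishes day 9, plus 2-day gap → day 11), so it starts at day 11 and finishes at 11 + 10 = day 21.
Analysis cannot begin until data collection (finishes day 9). It runs from day 9 to 9 + 12 = day 21.
Figure drafting cannot begin until analysis (finishes day 21, plus 3-day gap → day 24). It runs from day 24 to 24 + 1 = day 25.
Internal review waits on figure drafting (finishes day 25); writing (finishes day 21, plus 1-day gap → day 22). The latest of these is day 25, which is the earliest internal review can start.

25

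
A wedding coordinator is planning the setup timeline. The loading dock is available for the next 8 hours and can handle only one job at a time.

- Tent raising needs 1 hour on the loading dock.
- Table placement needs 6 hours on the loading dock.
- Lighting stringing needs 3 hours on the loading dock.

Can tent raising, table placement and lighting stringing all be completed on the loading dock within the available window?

Running back to back, the jobs need 1 + 6 + 3 = 10 hours on the loading dock.
Since 10 > 8, they cannot all fit.

No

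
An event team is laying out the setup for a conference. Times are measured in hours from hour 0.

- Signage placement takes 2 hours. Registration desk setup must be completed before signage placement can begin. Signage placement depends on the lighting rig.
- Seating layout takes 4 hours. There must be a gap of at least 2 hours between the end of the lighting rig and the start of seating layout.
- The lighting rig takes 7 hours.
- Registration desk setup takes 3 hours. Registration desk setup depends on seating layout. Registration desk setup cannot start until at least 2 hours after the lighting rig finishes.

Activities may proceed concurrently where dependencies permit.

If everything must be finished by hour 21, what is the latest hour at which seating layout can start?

Signage placement has no dependents, so it just needs to finish by hour 21. Starting by 21 − 2 = hour 19 achieves that.
Registration desk setup has to be done before signage placement (must start by hour 19). That means finishing by hour 19, i.e. starting by 19 − 3 = hour 16.
Seating layout feeds into registration desk setup (must start by hour 16); so seating layout must finish by hour 16 and therefore start by hour 12.

12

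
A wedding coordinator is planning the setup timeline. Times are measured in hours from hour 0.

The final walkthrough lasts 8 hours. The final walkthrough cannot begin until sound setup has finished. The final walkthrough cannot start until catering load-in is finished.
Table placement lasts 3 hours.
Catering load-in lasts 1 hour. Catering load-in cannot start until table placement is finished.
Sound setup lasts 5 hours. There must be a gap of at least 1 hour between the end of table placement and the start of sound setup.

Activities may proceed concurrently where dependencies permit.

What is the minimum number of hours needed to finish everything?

17

Nothing blocks table placement, so it runs from hour 0 to hour 3.
Catering load-in cannot begin until table placement (finishes hour 3). It runs from hour 3 to 3 + 1 = hour 4.
Sound setup cannot begin until table placement (finishes hour 3, plus 1-hour gap → hour 4). It runs from hour 4 to 4 + 5 = hour 9.
The final walkthrough has to wait for sound setup (finishes hour 9); catering load-in (finishes hour 4). The latest of these is hour 9, so the final walkthrough runs hour 9 to 9 + 8 = hour 17.
All tasks are finished once the last one completes. Finish times: Table placement at 3, Sound setup at 9, Catering load-in at 4, The final walkthrough at 17. The latest is hour 17.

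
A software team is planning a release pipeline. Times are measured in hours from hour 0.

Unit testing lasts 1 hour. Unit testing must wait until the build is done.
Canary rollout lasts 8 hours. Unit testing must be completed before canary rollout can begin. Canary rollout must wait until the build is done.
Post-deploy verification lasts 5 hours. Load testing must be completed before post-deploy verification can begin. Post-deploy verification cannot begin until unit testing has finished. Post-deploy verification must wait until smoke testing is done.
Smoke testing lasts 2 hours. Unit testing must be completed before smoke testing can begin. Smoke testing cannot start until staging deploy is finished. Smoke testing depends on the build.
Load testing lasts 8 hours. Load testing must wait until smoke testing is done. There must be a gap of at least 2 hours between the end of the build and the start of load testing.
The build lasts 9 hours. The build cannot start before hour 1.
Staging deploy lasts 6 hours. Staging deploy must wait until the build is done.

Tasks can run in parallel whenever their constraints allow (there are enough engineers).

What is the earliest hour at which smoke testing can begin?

16

After its own release at hour 1, the build can start at hour 1 and finishes at hour 10.
Staging deploy cannot begin until the build (finishes hour 10). It runs from hour 10 to 10 + 6 = hour 16.
Unit testing cannot begin until the build (finishes hour 10). It runs from hour 10 to 10 + 1 = hour 11.
Smoke testing waits on unit testing (finishes hour 11); staging deploy (finishes hour 16); the build (finishes hour 10). The latest of these is hour 16, which is the earliest smoke testing can start.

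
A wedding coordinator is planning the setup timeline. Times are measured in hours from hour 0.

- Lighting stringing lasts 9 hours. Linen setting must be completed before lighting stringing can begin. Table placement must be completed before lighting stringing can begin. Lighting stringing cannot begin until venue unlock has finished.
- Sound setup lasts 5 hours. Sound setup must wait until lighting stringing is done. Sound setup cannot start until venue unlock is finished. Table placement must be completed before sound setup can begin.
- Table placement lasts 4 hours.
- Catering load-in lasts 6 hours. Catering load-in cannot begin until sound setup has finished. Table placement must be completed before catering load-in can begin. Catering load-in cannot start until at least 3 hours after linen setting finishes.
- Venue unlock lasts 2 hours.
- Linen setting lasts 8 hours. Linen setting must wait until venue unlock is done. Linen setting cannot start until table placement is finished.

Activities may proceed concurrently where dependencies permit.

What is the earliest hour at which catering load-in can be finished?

Table placement has no prerequisites, so it starts at hour 0 and finishes at hour 4.
Venue unlock can start immediately at hour 0; it finishes at hour 2.
For linen setting: venue unlock (finishes hour 2); table placement (finishes hour 4). Taking the maximum gives a start of hour 4, and it finishes at 4 + 8 = hour 12.
Lighting stringing has to wait for linen setting (finishes hour 12); table placement (finishes hour 4); venue unlock (finishes hour 2). The latest of these is hour 12, so lighting stringing runs hour 12 to 12 + 9 = hour 21.
For sound setup: lighting stringing (finishes hour 21); venue unlock (finishes hour 2); table placement (finishes hour 4). Taking the maximum gives a start of hour 21, and it finishes at 21 + 5 = hour 26.
Catering load-in cannot start until sound setup (finishes hour 26); table placement (finishes hour 4); linen setting (finishes hour 12, plus 3-hour gap → hour 15). The controlling bound is hour 26, so catering load-in finishes at 26 + 6 = hour 32.

32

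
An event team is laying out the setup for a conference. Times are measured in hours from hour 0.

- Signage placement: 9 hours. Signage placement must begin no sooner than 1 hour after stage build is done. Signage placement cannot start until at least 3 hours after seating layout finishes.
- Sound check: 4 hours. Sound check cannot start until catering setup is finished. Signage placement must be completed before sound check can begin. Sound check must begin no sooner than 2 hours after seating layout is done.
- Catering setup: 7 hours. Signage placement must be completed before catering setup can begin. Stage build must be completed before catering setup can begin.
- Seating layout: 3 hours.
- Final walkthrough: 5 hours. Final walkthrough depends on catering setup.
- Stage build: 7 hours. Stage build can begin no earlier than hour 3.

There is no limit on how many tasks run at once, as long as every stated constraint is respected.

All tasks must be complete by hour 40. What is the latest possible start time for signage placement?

To finish by hour 40, sound check (duration 4) must start no later than hour 36.
Final walkthrough must finish by hour 40; it takes 5 hours, so it must start by 40 − 5 = hour 35.
For catering setup: sound check (must start by hour 36); final walkthrough (must start by hour 35). The most restrictive is hour 35; with a 7-hour duration, catering setup must start by hour 28.
Signage placement feeds catering setup (must start by hour 28); sound check (must start by hour 36). Taking the minimum, signage placement must finish by hour 28 and start by 28 − 9 = hour 19.

19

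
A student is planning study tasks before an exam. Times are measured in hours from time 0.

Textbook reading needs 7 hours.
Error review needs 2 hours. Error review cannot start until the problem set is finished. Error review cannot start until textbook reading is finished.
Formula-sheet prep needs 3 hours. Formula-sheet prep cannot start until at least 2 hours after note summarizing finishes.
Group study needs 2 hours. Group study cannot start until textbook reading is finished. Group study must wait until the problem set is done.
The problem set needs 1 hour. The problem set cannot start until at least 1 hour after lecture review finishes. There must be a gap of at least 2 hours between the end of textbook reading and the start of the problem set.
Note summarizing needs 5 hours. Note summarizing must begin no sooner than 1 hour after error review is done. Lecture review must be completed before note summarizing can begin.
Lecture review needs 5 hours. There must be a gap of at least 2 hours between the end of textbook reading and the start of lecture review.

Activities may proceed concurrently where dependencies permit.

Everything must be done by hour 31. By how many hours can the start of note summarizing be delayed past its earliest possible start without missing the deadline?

2

Nothing blocks textbook reading, so it runs from hour 0 to hour 7.
After textbook reading (finishes hour 7, plus 2-hour gap → hour 9), lecture review can start at hour 9 and finishes at hour 14.
The problem set has to wait for lecture review (finishes hour 14, plus 1-hour gap → hour 15); textbook reading (finishes hour 7, plus 2-hour gap → hour 9). The latest of these is hour 15, so the problem set runs hour 15 to 15 + 1 = hour 16.
Error review cannot start until the problem set (finishes hour 16); textbook reading (finishes hour 7). The controlling bound is hour 16, so error review finishes at 16 + 2 = hour 18.
For note summarizing: error review (finishes hour 18, plus 1-hour gap → hour 19); lecture review (finishes hour 14). Taking the maximum gives a start of hour 19, and it finishes at 19 + 5 = hour 24.

Working backward from the deadline:
Nothing follows formula-sheet prep; the deadline of hour 31 is its only limit. It must start by 31 − 3 = hour 28.
Note summarizing feeds into formula-sheet prep (must start by hour 28, minus 2-hour gap → hour 26); so note summarizing must finish by hour 26 and therefore start by hour 21.
So note summarizing can start as early as hour 19 and as late as hour 21, giving 21 − 19 = 2 hours of slack.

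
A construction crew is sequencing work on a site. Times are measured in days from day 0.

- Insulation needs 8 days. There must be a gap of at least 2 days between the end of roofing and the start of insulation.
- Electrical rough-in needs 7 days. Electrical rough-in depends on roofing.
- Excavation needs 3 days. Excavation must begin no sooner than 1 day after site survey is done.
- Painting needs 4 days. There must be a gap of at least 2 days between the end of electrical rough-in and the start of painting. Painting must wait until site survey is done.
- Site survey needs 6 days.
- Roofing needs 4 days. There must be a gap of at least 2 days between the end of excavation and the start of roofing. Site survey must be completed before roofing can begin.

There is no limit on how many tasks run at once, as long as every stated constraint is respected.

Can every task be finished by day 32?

Yes

Site survey has no prerequisites, so it starts at day 0 and finishes at day 6.
Excavation cannot begin until site survey (finishes day 6, plus 1-day gap → day 7). It runs from day 7 to 7 + 3 = day 10.
Roofing has to wait for excavation (finishes day 10, plus 2-day gap → day 12); site survey (finishes day 6). The latest of these is day 12, so roofing runs day 12 to 12 + 4 = day 16.
Insulation cannot begin until roofing (finishes day 16, plus 2-day gap → day 18). It runs from day 18 to 18 + 8 = day 26.
Electrical rough-in waits on roofing (finishes day 16), so it starts at day 16 and finishes at 16 + 7 = day 23.
Painting cannot start until electrical rough-in (finishes day 23, plus 2-day gap → day 25); site survey (finishes day 6). The controlling bound is day 25, so painting finishes at 25 + 4 = day 29.
Every task is finished by day 29, which is no later than the deadline of 32, so the schedule is feasible.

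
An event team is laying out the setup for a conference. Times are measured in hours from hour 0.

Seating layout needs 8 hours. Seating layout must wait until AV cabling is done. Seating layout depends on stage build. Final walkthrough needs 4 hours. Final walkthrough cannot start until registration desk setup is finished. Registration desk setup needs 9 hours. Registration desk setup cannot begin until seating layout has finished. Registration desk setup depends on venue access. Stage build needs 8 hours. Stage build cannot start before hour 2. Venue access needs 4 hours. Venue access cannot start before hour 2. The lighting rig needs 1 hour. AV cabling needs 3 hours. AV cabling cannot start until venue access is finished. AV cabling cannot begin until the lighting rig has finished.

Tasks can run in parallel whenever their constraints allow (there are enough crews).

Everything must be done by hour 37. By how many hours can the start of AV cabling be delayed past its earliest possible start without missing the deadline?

The lighting rig can start immediately at hour 0; it finishes at hour 1.
After its own release at hour 2, venue access can start at hour 2 and finishes at hour 6.
AV cabling cannot start until venue access (finishes hour 6); the lighting rig (finishes hour 1). The controlling bound is hour 6, so AV cabling finishes at 6 + 3 = hour 9.

Working backward from the deadline:
Final walkthrough has no dependents, so it just needs to finish by hour 37. Starting by 37 − 4 = hour 33 achieves that.
Registration desk setup must finish before final walkthrough (must start by hour 33). With a 9-hour duration, registration desk setup must start by 33 − 9 = hour 24.
Since registration desk setup (must start by hour 24) depends on it, seating layout must finish by hour 24. Backing off its 8-hour duration gives a latest start of hour 16.
AV cabling feeds into seating layout (must start by hour 16); so AV cabling must finish by hour 16 and therefore start by hour 13.
So AV cabling can start as early as hour 6 and as late as hour 13, giving 13 − 6 = 7 hours of slack.

7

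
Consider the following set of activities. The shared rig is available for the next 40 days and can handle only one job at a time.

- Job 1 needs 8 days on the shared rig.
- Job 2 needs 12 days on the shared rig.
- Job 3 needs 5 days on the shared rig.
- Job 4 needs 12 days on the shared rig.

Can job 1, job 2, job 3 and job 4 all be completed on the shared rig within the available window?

Running back to back, the jobs need 8 + 12 + 5 + 12 = 37 days on the shared rig.
Since 37 ≤ 40, they fit within the window.

Yes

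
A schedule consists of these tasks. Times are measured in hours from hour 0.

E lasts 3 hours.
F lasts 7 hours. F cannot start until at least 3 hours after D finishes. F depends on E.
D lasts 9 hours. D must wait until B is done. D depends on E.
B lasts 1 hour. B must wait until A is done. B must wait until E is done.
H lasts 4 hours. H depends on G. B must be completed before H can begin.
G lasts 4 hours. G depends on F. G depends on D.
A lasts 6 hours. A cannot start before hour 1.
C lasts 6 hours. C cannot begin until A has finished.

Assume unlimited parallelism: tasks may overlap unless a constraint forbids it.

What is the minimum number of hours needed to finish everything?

Nothing blocks E, so it runs from hour 0 to hour 3.
A waits on its own release at hour 1, so it starts at hour 1 and finishes at 1 + 6 = hour 7.
After A (finishes hour 7), C can start at hour 7 and finishes at hour 13.
B has to wait for A (finishes hour 7); E (finishes hour 3). The latest of these is hour 7, so B runs hour 7 to 7 + 1 = hour 8.
D cannot start until B (finishes hour 8); E (finishes hour 3). The controlling bound is hour 8, so D finishes at 8 + 9 = hour 17.
F has to wait for D (finishes hour 17, plus 3-hour gap → hour 20); E (finishes hour 3). The latest of these is hour 20, so F runs hour 20 to 20 + 7 = hour 27.
For G: F (finishes hour 27); D (finishes hour 17). Taking the maximum gives a start of hour 27, and it finishes at 27 + 4 = hour 31.
H needs all of G (finishes hour 31); B (finishes hour 8). That puts its earliest start at hour 31; it finishes at 31 + 4 = hour 35.
All tasks are finished once the last one completes. Finish times: A at 7, B at 8, C at 13, D at 17, E at 3, F at 27, G at 31, H at 35. The latest is hour 35.

35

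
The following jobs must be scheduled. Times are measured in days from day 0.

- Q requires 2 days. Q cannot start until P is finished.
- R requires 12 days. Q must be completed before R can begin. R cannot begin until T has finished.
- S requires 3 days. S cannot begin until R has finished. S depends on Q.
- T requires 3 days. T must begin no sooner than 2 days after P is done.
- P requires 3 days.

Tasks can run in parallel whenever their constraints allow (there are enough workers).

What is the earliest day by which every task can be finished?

23

P can start immediately at day 0; it finishes at day 3.
T cannot begin until P (finishes day 3, plus 2-day gap → day 5). It runs from day 5 to 5 + 3 = day 8.
Q waits on P (finishes day 3), so it starts at day 3 and finishes at 3 + 2 = day 5.
R cannot start until Q (finishes day 5); T (finishes day 8). The controlling bound is day 8, so R finishes at 8 + 12 = day 20.
S cannot start until R (finishes day 20); Q (finishes day 5). The controlling bound is day 20, so S finishes at 20 + 3 = day 23.
All tasks are finished once the last one completes. Finish times: P at 3, Q at 5, R at 20, S at 23, T at 8. The latest is day 23.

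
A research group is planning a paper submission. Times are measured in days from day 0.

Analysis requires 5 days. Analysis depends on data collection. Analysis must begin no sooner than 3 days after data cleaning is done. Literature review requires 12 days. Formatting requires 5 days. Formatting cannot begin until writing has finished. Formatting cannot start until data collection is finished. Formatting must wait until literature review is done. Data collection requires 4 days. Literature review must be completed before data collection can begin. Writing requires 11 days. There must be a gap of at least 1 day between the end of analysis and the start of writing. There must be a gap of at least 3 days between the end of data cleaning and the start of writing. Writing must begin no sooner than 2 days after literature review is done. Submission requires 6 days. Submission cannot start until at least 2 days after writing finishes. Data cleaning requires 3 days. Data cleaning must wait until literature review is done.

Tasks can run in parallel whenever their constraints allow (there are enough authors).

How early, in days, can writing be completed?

35

Nothing blocks literature review, so it runs from day 0 to day 12.
Data cleaning waits on literature review (finishes day 12), so it starts at day 12 and finishes at 12 + 3 = day 15.
Data collection cannot begin until literature review (finishes day 12). It runs from day 12 to 12 + 4 = day 16.
Analysis has to wait for data collection (finishes day 16); data cleaning (finishes day 15, plus 3-day gap → day 18). The latest of these is day 18, so analysis runs day 18 to 18 + 5 = day 23.
Writing cannot start until analysis (finishes day 23, plus 1-day gap → day 24); data cleaning (finishes day 15, plus 3-day gap → day 18); literature review (finishes day 12, plus 2-day gap → day 14). The controlling bound is day 24, so writing finishes at 24 + 11 = day 35.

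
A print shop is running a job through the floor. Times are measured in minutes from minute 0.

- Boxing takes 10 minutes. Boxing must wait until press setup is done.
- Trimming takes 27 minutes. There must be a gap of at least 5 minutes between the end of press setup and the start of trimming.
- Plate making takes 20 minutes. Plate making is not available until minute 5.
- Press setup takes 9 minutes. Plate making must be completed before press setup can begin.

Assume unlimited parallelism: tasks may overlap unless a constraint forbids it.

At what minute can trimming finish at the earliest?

66

Plate making cannot begin until its own release at minute 5. It runs from minute 5 to 5 + 20 = minute 25.
After plate making (finishes minute 25), press setup can start at minute 25 and finishes at minute 34.
Trimming cannot begin until press setup (finishes minute 34, plus 5-minute gap → minute 39). It runs from minute 39 to 39 + 27 = minute 66.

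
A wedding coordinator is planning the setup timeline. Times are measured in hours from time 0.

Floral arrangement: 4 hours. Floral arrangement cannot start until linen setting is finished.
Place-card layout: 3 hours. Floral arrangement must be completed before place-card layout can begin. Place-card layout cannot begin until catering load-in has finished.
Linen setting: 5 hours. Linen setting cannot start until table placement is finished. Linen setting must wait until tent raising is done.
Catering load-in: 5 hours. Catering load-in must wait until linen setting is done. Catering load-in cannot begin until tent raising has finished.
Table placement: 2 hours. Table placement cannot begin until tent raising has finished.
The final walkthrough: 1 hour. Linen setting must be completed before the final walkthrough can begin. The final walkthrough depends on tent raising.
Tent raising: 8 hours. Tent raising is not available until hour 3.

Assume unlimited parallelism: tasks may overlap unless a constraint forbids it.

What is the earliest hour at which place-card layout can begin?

23

Tent raising cannot begin until its own release at hour 3. It runs from hour 3 to 3 + 8 = hour 11.
Table placement cannot begin until tent raising (finishes hour 11). It runs from hour 11 to 11 + 2 = hour 13.
Linen setting cannot start until table placement (finishes hour 13); tent raising (finishes hour 11). The controlling bound is hour 13, so linen setting finishes at 13 + 5 = hour 18.
Catering load-in has to wait for linen setting (finishes hour 18); tent raising (finishes hour 11). The latest of these is hour 18, so catering load-in runs hour 18 to 18 + 5 = hour 23.
Floral arrangement cannot begin until linen setting (finishes hour 18). It runs from hour 18 to 18 + 4 = hour 22.
Place-card layout waits on floral arrangement (finishes hour 22); catering load-in (finishes hour 23). The latest of these is hour 23, which is the earliest place-card layout can start.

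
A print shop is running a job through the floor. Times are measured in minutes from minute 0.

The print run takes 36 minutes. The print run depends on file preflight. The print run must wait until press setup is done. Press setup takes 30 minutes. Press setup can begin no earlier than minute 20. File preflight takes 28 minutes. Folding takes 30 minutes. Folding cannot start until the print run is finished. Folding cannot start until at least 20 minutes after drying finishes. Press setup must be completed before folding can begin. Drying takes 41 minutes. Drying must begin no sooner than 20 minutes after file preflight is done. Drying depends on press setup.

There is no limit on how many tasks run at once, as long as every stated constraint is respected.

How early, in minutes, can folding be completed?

After its own release at minute 20, press setup can start at minute 20 and finishes at minute 50.
File preflight has no prerequisites, so it starts at minute 0 and finishes at minute 28.
Drying has to wait for file preflight (finishes minute 28, plus 20-minute gap → minute 48); press setup (finishes minute 50). The latest of these is minute 50, so drying runs minute 50 to 50 + 41 = minute 91.
The print run needs all of file preflight (finishes minute 28); press setup (finishes minute 50). That puts its earliest start at minute 50; it finishes at 50 + 36 = minute 86.
Folding cannot start until the print run (finishes minute 86); drying (finishes minute 91, plus 20-minute gap → minute 111); press setup (finishes minute 50). The controlling bound is minute 111, so folding finishes at 111 + 30 = minute 141.

141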